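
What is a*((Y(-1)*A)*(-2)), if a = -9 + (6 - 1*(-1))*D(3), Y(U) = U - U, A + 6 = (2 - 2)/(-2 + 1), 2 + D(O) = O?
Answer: 0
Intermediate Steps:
D(O) = -2 + O
A = -6 (A = -6 + (2 - 2)/(-2 + 1) = -6 + 0/(-1) = -6 + 0*(-1) = -6 + 0 = -6)
Y(U) = 0
a = -2 (a = -9 + (6 - 1*(-1))*(-2 + 3) = -9 + (6 + 1)*1 = -9 + 7*1 = -9 + 7 = -2)
a*((Y(-1)*A)*(-2)) = -2*0*(-6)*(-2) = -0*(-2) = -2*0 = 0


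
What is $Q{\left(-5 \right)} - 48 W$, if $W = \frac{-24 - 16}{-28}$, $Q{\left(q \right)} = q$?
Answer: $- \frac{515}{7} \approx -73.571$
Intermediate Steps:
$W = \frac{10}{7}$ ($W = \left(-40\right) \left(- \frac{1}{28}\right) = \frac{10}{7} \approx 1.4286$)
$Q{\left(-5 \right)} - 48 W = -5 - \frac{480}{7} = - \frac{515}{7}$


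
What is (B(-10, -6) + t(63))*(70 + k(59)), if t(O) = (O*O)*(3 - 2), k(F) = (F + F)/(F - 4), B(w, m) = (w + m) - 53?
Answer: 3095040/11 ≈ 2.8137e+5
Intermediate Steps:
B(w, m) = -53 + m + w (B(w, m) = (m + w) - 53 = -53 + m + w)
k(F) = 2*F/(-4 + F) (k(F) = (2*F)/(-4 + F) = 2*F/(-4 + F))
t(O) = O² (t(O) = O²*1 = O²)
(B(-10, -6) + t(63))*(70 + k(59)) = ((-53 - 6 - 10) + 63²)*(70 + 2*59/(-4 + 59)) = (-69 + 3969)*(70 + 2*59/55) = 3900*(70 + 2*59*(1/55)) = 3900*(70 + 118/55) = 3900*(3968/55) = 3095040/11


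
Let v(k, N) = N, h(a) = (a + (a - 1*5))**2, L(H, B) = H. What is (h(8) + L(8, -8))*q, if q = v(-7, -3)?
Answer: -387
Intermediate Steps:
h(a) = (-5 + 2*a)**2 (h(a) = (a + (a - 5))**2 = (a + (-5 + a))**2 = (-5 + 2*a)**2)
q = -3
(h(8) + L(8, -8))*q = ((-5 + 2*8)**2 + 8)*(-3) = ((-5 + 16)**2 + 8)*(-3) = (11**2 + 8)*(-3) = (121 + 8)*(-3) = 129*(-3) = -387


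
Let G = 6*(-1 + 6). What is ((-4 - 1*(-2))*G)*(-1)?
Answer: 60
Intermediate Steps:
G = 30 (G = 6*5 = 30)
((-4 - 1*(-2))*G)*(-1) = ((-4 - 1*(-2))*30)*(-1) = ((-4 + 2)*30)*(-1) = -2*30*(-1) = -60*(-1) = 60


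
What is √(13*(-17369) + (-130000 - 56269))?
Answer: I*√412066 ≈ 641.92*I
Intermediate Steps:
√(13*(-17369) + (-130000 - 56269)) = √(-225797 - 186269) = √(-412066) = I*√412066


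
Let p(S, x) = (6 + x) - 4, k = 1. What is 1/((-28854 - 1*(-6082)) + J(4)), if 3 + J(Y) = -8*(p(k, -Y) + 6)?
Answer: -1/22807 ≈ -4.3846e-5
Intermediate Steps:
p(S, x) = 2 + x
J(Y) = -67 + 8*Y (J(Y) = -3 - 8*((2 - Y) + 6) = -3 - 8*(8 - Y) = -3 + (-64 + 8*Y) = -67 + 8*Y)
1/((-28854 - 1*(-6082)) + J(4)) = 1/((-28854 - 1*(-6082)) + (-67 + 8*4)) = 1/((-28854 + 6082) + (-67 + 32)) = 1/(-22772 - 35) = 1/(-22807) = -1/22807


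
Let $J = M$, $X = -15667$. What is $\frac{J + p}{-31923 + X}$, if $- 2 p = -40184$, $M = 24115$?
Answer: $- \frac{44207}{47590} \approx -0.92891$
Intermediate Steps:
$J = 24115$
$p = 20092$ ($p = \left(- \frac{1}{2}\right) \left(-40184\right) = 20092$)
$\frac{J + p}{-31923 + X} = \frac{24115 + 20092}{-31923 - 15667} = \frac{44207}{-47590} = 44207 \left(- \frac{1}{47590}\right) = - \frac{44207}{47590}$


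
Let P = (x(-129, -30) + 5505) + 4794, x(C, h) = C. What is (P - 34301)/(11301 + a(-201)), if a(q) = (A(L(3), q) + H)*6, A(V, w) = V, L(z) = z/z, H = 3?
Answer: -24131/11325 ≈ -2.1308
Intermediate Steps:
L(z) = 1
P = 10170 (P = (-129 + 5505) + 4794 = 5376 + 4794 = 10170)
a(q) = 24 (a(q) = (1 + 3)*6 = 4*6 = 24)
(P - 34301)/(11301 + a(-201)) = (10170 - 34301)/(11301 + 24) = -24131/11325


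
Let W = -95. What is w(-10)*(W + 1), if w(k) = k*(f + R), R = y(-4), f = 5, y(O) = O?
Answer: 940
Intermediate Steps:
R = -4
w(k) = k (w(k) = k*(5 - 4) = k*1 = k)
w(-10)*(W + 1) = -10*(-95 + 1) = -10*(-94) = 940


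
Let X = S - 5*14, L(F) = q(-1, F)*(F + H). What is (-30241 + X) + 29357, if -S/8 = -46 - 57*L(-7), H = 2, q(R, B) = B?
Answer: 15374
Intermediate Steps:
L(F) = F*(2 + F) (L(F) = F*(F + 2) = F*(2 + F))
S = 16328 (S = -8*(-46 - (-399)*(2 - 7)) = -8*(-46 - (-399)*(-5)) = -8*(-46 - 57*35) = -8*(-46 - 1995) = -8*(-2041) = 16328)
X = 16258 (X = 16328 - 5*14 = 16328 - 1*70 = 16328 - 70 = 16258)
(-30241 + X) + 29357 = (-30241 + 16258) + 29357 = -13983 + 29357 = 15374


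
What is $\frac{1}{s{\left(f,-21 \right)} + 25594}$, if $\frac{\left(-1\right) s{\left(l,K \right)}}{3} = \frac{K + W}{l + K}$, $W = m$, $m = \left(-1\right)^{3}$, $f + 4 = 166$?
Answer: $\frac{47}{1202940} \approx 3.9071 \cdot 10^{-5}$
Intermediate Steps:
$f = 162$ ($f = -4 + 166 = 162$)
$m = -1$
$W = -1$
$s{\left(l,K \right)} = - \frac{3 \left(-1 + K\right)}{K + l}$ ($s{\left(l,K \right)} = - 3 \frac{K - 1}{l + K} = - 3 \frac{-1 + K}{K + l} = - \frac{3 \left(-1 + K\right)}{K + l}$)
$\frac{1}{s{\left(f,-21 \right)} + 25594} = \frac{1}{\frac{3 \left(1 - -21\right)}{-21 + 162} + 25594} = \frac{1}{\frac{3 \left(1 + 21\right)}{141} + 25594} = \frac{1}{3 \cdot \frac{1}{141} \cdot 22 + 25594} = \frac{1}{\frac{22}{47} + 25594} = \frac{1}{\frac{1202940}{47}} = \frac{47}{1202940}$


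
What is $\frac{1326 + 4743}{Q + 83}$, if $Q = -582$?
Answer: $- \frac{6069}{499} \approx -12.162$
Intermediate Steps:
$\frac{1326 + 4743}{Q + 83} = \frac{1326 + 4743}{-582 + 83} = \frac{6069}{-499} = 6069 \left(- \frac{1}{499}\right) = - \frac{6069}{499}$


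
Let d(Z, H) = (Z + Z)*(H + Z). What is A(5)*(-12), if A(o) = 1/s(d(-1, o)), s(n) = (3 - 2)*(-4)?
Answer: 3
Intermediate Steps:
d(Z, H) = 2*Z*(H + Z) (d(Z, H) = (2*Z)*(H + Z) = 2*Z*(H + Z))
s(n) = -4 (s(n) = 1*(-4) = -4)
A(o) = -1/4 (A(o) = 1/(-4) = -1/4)
A(5)*(-12) = -1/4*(-12) = 3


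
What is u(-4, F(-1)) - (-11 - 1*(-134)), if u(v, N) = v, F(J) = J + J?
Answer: -127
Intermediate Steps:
F(J) = 2*J
u(-4, F(-1)) - (-11 - 1*(-134)) = -4 - (-11 - 1*(-134)) = -4 - (-11 + 134) = -4 - 1*123 = -4 - 123 = -127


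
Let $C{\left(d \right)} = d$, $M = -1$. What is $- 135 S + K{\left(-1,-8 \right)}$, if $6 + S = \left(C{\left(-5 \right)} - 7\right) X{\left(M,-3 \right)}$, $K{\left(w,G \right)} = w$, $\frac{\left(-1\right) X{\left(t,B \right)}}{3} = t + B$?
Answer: $20249$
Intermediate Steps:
$X{\left(t,B \right)} = - 3 B - 3 t$ ($X{\left(t,B \right)} = - 3 \left(t + B\right) = - 3 \left(B + t\right) = - 3 B - 3 t$)
$S = -150$ ($S = -6 + \left(-5 - 7\right) \left(\left(-3\right) \left(-3\right) - -3\right) = -6 - 12 \left(9 + 3\right) = -6 - 144 = -150$)
$- 135 S + K{\left(-1,-8 \right)} = \left(-135\right) \left(-150\right) - 1 = 20250 - 1 = 20249$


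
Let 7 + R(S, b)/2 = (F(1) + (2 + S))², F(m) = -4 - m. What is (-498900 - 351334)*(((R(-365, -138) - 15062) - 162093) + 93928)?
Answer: -159509850038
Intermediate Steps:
R(S, b) = -14 + 2*(-3 + S)² (R(S, b) = -14 + 2*((-4 - 1*1) + (2 + S))² = -14 + 2*((-4 - 1) + (2 + S))² = -14 + 2*(-5 + (2 + S))² = -14 + 2*(-3 + S)²)
(-498900 - 351334)*(((R(-365, -138) - 15062) - 162093) + 93928) = (-498900 - 351334)*((((-14 + 2*(-3 - 365)²) - 15062) - 162093) + 93928) = -850234*((((-14 + 2*(-368)²) - 15062) - 162093) + 93928) = -850234*((((-14 + 2*135424) - 15062) - 162093) + 93928) = -850234*((((-14 + 270848) - 15062) - 162093) + 93928) = -850234*(((270834 - 15062) - 162093) + 93928) = -850234*((255772 - 162093) + 93928) = -850234*(93679 + 93928) = -850234*187607 = -159509850038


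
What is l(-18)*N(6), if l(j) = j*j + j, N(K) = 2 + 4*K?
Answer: 7956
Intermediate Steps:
l(j) = j + j² (l(j) = j² + j = j + j²)
l(-18)*N(6) = (-18*(1 - 18))*(2 + 4*6) = (-18*(-17))*(2 + 24) = 306*26 = 7956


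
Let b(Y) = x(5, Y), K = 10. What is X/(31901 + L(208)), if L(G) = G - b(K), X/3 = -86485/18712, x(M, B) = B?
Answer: -259455/600636488 ≈ -0.00043197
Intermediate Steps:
b(Y) = Y
X = -259455/18712 (X = 3*(-86485/18712) = -259455/18712 ≈ -13.866)
L(G) = -10 + G (L(G) = G - 1*10 = G - 10 = -10 + G)
X/(31901 + L(208)) = -259455/(18712*(31901 + (-10 + 208))) = -259455/(18712*(31901 + 198)) = -259455/18712/32099 = -259455/18712*1/32099 = -259455/600636488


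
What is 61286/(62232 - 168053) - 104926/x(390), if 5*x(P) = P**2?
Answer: -6483847183/1609537410 ≈ -4.0284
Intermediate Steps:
x(P) = P**2/5
61286/(62232 - 168053) - 104926/x(390) = 61286/(62232 - 168053) - 104926/((1/5)*390**2) = 61286/(-105821) - 104926/((1/5)*152100) = 61286*(-1/105821) - 104926/30420 = -61286/105821 - 104926*1/30420 = -61286/105821 - 52463/15210 = -6483847183/1609537410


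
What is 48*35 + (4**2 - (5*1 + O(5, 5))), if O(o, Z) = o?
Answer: 1686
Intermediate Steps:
48*35 + (4**2 - (5*1 + O(5, 5))) = 48*35 + (4**2 - (5*1 + 5)) = 1680 + (16 - (5 + 5)) = 1680 + (16 - 1*10) = 1680 + (16 - 10) = 1680 + 6 = 1686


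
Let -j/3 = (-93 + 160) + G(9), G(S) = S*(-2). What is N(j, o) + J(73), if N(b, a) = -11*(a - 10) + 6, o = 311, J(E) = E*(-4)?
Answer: -3597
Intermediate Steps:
J(E) = -4*E
G(S) = -2*S
j = -147 (j = -3*((-93 + 160) - 2*9) = -3*(67 - 18) = -3*49 = -147)
N(b, a) = 116 - 11*a (N(b, a) = -11*(-10 + a) + 6 = (110 - 11*a) + 6 = 116 - 11*a)
N(j, o) + J(73) = (116 - 11*311) - 4*73 = (116 - 3421) - 292 = -3305 - 292 = -3597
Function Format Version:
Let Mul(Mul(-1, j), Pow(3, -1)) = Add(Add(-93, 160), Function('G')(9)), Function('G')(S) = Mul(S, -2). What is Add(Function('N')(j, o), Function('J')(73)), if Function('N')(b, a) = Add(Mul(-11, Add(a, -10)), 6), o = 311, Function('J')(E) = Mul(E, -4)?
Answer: -3597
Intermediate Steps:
Function('J')(E) = Mul(-4, E)
Function('G')(S) = Mul(-2, S)
j = -147 (j = Mul(-3, Add(Add(-93, 160), Mul(-2, 9))) = Mul(-3, Add(67, -18)) = Mul(-3, 49) = -147)
Function('N')(b, a) = Add(116, Mul(-11, a)) (Function('N')(b, a) = Add(Mul(-11, Add(-10, a)), 6) = Add(Add(110, Mul(-11, a)), 6) = Add(116, Mul(-11, a)))
Add(Function('N')(j, o), Function('J')(73)) = Add(Add(116, Mul(-11, 311)), Mul(-4, 73)) = Add(Add(116, -3421), -292) = Add(-3305, -292) = -3597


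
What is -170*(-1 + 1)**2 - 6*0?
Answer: 0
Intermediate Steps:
-170*(-1 + 1)**2 - 6*0 = -170*0**2 + 0 = -170*0 + 0 = 0 + 0 = 0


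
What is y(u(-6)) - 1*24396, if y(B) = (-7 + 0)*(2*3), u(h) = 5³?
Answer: -24438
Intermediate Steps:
u(h) = 125
y(B) = -42 (y(B) = -7*6 = -42)
y(u(-6)) - 1*24396 = -42 - 1*24396 = -42 - 24396 = -24438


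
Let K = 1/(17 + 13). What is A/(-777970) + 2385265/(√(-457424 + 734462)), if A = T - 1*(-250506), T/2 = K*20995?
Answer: -755717/2333910 + 2385265*√30782/92346 ≈ 4531.4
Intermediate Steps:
K = 1/30 ≈ 0.033333
T = 4199/3 (T = 2*((1/30)*20995) = 2*(4199/6) = 4199/3 ≈ 1399.7)
A = 755717/3 (A = 4199/3 - 1*(-250506) = 4199/3 + 250506 = 755717/3 ≈ 2.5191e+5)
A/(-777970) + 2385265/(√(-457424 + 734462)) = (755717/3)/(-777970) + 2385265/(√(-457424 + 734462)) = (755717/3)*(-1/777970) + 2385265/(√277038) = -755717/2333910 + 2385265/((3*√30782)) = -755717/2333910 + 2385265*(√30782/92346) = -755717/2333910 + 2385265*√30782/92346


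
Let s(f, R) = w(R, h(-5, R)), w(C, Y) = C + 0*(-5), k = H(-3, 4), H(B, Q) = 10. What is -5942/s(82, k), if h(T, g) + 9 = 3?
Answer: -2971/5 ≈ -594.20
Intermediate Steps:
h(T, g) = -6 (h(T, g) = -9 + 3 = -6)
k = 10
w(C, Y) = C (w(C, Y) = C + 0 = C)
s(f, R) = R
-5942/s(82, k) = -5942/10 = -5942*⅒ = -2971/5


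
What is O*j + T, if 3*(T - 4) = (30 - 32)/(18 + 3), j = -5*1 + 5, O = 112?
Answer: 250/63 ≈ 3.9683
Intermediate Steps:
j = 0 (j = -5 + 5 = 0)
T = 250/63 (T = 4 + ((30 - 32)/(18 + 3))/3 = 4 + (-2/21)/3 = 4 + (-2*1/21)/3 = 4 + (⅓)*(-2/21) = 4 - 2/63 = 250/63 ≈ 3.9683)
O*j + T = 112*0 + 250/63 = 0 + 250/63 = 250/63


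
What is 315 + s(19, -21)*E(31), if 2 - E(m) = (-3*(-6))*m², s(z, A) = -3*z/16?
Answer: 61932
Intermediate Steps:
s(z, A) = -3*z/16 (s(z, A) = -3*z*(1/16) = -3*z/16)
E(m) = 2 - 18*m² (E(m) = 2 - (-3*(-6))*m² = 2 - 18*m²)
315 + s(19, -21)*E(31) = 315 + (-3/16*19)*(2 - 18*31²) = 315 - 57*(2 - 18*961)/16 = 315 - 57*(2 - 17298)/16 = 315 - 57/16*(-17296) = 315 + 61617 = 61932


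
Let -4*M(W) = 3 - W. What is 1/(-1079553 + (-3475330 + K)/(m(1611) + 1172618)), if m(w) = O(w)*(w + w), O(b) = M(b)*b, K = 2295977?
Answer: -2087810702/2253902307955559 ≈ -9.2631e-7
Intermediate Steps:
M(W) = -3/4 + W/4 (M(W) = -(3 - W)/4 = -3/4 + W/4)
O(b) = b*(-3/4 + b/4) (O(b) = (-3/4 + b/4)*b = b*(-3/4 + b/4))
m(w) = w**2*(-3 + w)/2 (m(w) = (w*(-3 + w)/4)*(w + w) = (w*(-3 + w)/4)*(2*w) = w**2*(-3 + w)/2)
1/(-1079553 + (-3475330 + K)/(m(1611) + 1172618)) = 1/(-1079553 + (-3475330 + 2295977)/((1/2)*1611**2*(-3 + 1611) + 1172618)) = 1/(-1079553 - 1179353/((1/2)*2595321*1608 + 1172618)) = 1/(-1079553 - 1179353/(2086638084 + 1172618)) = 1/(-1079553 - 1179353/2087810702) = 1/(-2253902307955559/2087810702) = -2087810702/2253902307955559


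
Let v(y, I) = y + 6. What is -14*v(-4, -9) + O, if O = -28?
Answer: -56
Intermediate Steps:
v(y, I) = 6 + y
-14*v(-4, -9) + O = -14*(6 - 4) - 28 = -14*2 - 28 = -28 - 28 = -56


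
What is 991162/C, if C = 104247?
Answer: 991162/104247 ≈ 9.5078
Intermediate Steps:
991162/C = 991162/104247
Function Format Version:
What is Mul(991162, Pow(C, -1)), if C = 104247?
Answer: Rational(991162, 104247) ≈ 9.5078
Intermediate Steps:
Mul(991162, Pow(C, -1)) = Mul(991162, Pow(104247, -1)) = Mul(991162, Rational(1, 104247)) = Rational(991162, 104247)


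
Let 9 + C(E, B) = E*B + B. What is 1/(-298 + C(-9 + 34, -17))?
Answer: -1/749 ≈ -0.0013351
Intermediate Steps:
C(E, B) = -9 + B + B*E (C(E, B) = -9 + (E*B + B) = -9 + (B*E + B) = -9 + (B + B*E) = -9 + B + B*E)
1/(-298 + C(-9 + 34, -17)) = 1/(-298 + (-9 - 17 - 17*(-9 + 34))) = 1/(-298 + (-9 - 17 - 17*25)) = 1/(-298 + (-9 - 17 - 425)) = 1/(-298 - 451) = 1/(-749) = -1/749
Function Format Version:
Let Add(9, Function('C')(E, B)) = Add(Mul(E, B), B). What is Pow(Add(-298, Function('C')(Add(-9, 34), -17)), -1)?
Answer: Rational(-1, 749) ≈ -0.0013351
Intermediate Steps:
Function('C')(E, B) = Add(-9, B, Mul(B, E)) (Function('C')(E, B) = Add(-9, Add(Mul(E, B), B)) = Add(-9, Add(Mul(B, E), B)) = Add(-9, Add(B, Mul(B, E))) = Add(-9, B, Mul(B, E)))
Pow(Add(-298, Function('C')(Add(-9, 34), -17)), -1) = Pow(Add(-298, Add(-9, -17, Mul(-17, Add(-9, 34)))), -1) = Pow(Add(-298, Add(-9, -17, Mul(-17, 25))), -1) = Pow(Add(-298, Add(-9, -17, -425)), -1) = Pow(Add(-298, -451), -1) = Pow(-749, -1) = Rational(-1, 749)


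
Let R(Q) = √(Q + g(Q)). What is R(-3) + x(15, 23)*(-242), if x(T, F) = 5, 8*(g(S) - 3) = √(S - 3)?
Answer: -1210 + 2^(¾)*3^(¼)*√I/4 ≈ -1209.6 + 0.39127*I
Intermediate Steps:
g(S) = 3 + √(-3 + S)/8 (g(S) = 3 + √(S - 3)/8 = 3 + √(-3 + S)/8)
R(Q) = √(3 + Q + √(-3 + Q)/8) (R(Q) = √(Q + (3 + √(-3 + Q)/8)) = √(3 + Q + √(-3 + Q)/8))
R(-3) + x(15, 23)*(-242) = √(48 + 2*√(-3 - 3) + 16*(-3))/4 + 5*(-242) = √(48 + 2*√(-6) - 48)/4 - 1210 = √(48 + 2*(I*√6) - 48)/4 - 1210 = √(48 + 2*I*√6 - 48)/4 - 1210 = √(2*I*√6)/4 - 1210 = (2^(¾)*3^(¼)*√I)/4 - 1210 = 2^(¾)*3^(¼)*√I/4 - 1210 = -1210 + 2^(¾)*3^(¼)*√I/4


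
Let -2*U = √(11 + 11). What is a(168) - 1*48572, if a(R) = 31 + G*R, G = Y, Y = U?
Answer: -48541 - 84*√22 ≈ -48935.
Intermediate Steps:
U = -√22/2 (U = -√(11 + 11)/2 = -√22/2 ≈ -2.3452)
Y = -√22/2 ≈ -2.3452
G = -√22/2 ≈ -2.3452
a(R) = 31 - R*√22/2 (a(R) = 31 + (-√22/2)*R = 31 - R*√22/2)
a(168) - 1*48572 = (31 - ½*168*√22) - 1*48572 = (31 - 84*√22) - 48572 = -48541 - 84*√22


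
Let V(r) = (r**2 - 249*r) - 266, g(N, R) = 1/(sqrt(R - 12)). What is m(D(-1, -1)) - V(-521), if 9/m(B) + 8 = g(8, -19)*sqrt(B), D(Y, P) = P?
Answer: -264998288/661 - 3*sqrt(31)/661 ≈ -4.0091e+5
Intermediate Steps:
g(N, R) = 1/sqrt(-12 + R) (g(N, R) = 1/(sqrt(-12 + R)) = 1/sqrt(-12 + R))
m(B) = 9/(-8 - I*sqrt(31)*sqrt(B)/31) (m(B) = 9/(-8 + sqrt(B)/sqrt(-12 - 19)) = 9/(-8 + sqrt(B)/sqrt(-31)) = 9/(-8 + (-I*sqrt(31)/31)*sqrt(B)) = 9/(-8 - I*sqrt(31)*sqrt(B)/31))
V(r) = -266 + r**2 - 249*r
m(D(-1, -1)) - V(-521) = -279/(248 + I*sqrt(31)*sqrt(-1)) - (-266 + (-521)**2 - 249*(-521)) = -279/(248 + I*sqrt(31)*I) - (-266 + 271441 + 129729) = -279/(248 - sqrt(31)) - 1*400904 = -279/(248 - sqrt(31)) - 400904 = -400904 - 279/(248 - sqrt(31))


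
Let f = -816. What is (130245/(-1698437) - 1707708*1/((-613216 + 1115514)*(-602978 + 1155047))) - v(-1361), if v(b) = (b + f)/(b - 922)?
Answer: -61543900508699999582/59736209126797951839 ≈ -1.0303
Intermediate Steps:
v(b) = (-816 + b)/(-922 + b) (v(b) = (b - 816)/(b - 922) = (-816 + b)/(-922 + b))
(130245/(-1698437) - 1707708*1/((-613216 + 1115514)*(-602978 + 1155047))) - v(-1361) = (130245/(-1698437) - 1707708*1/((-613216 + 1115514)*(-602978 + 1155047))) - (-816 - 1361)/(-922 - 1361) = (130245*(-1/1698437) - 1707708/(552069*502298)) - (-2177)/(-2283) = (-130245/1698437 - 1707708/277303154562) - (-1)*(-2177)/2283 = (-130245/1698437 - 1707708*1/277303154562) - 1*2177/2283 = (-130245/1698437 - 284618/46217192427) - 2177/2283 = -6020041633396681/78496989654136599 - 2177/2283 = -61543900508699999582/59736209126797951839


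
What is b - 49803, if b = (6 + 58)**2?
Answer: -45707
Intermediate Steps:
b = 4096 (b = 64**2 = 4096)
b - 49803 = 4096 - 49803 = -45707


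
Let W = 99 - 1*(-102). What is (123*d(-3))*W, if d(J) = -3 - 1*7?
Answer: -247230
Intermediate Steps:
d(J) = -10 (d(J) = -3 - 7 = -10)
W = 201 (W = 99 + 102 = 201)
(123*d(-3))*W = (123*(-10))*201 = -1230*201 = -247230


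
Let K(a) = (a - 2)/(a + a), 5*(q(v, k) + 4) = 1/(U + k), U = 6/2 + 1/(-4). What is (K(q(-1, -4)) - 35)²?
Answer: 12694969/10816 ≈ 1173.7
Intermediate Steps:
U = 11/4 (U = 6*(½) + 1*(-¼) = 3 - ¼ = 11/4 ≈ 2.7500)
q(v, k) = -4 + 1/(5*(11/4 + k))
K(a) = (-2 + a)/(2*a) (K(a) = (-2 + a)/((2*a)) = (-2 + a)*(1/(2*a)) = (-2 + a)/(2*a))
(K(q(-1, -4)) - 35)² = ((-2 + 8*(-27 - 10*(-4))/(5*(11 + 4*(-4))))/(2*((8*(-27 - 10*(-4))/(5*(11 + 4*(-4)))))) - 35)² = ((-2 + 8*(-27 + 40)/(5*(11 - 16)))/(2*((8*(-27 + 40)/(5*(11 - 16))))) - 35)² = ((-2 + (8/5)*13/(-5))/(2*(((8/5)*13/(-5)))) - 35)² = ((-2 + (8/5)*(-⅕)*13)/(2*(((8/5)*(-⅕)*13))) - 35)² = ((-2 - 104/25)/(2*(-104/25)) - 35)² = ((½)*(-25/104)*(-154/25) - 35)² = (77/104 - 35)² = (-3563/104)² = 12694969/10816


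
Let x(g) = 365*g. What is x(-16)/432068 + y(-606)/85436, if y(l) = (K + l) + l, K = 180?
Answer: -4542502/177471931 ≈ -0.025596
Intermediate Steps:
y(l) = 180 + 2*l (y(l) = (180 + l) + l = 180 + 2*l)
x(-16)/432068 + y(-606)/85436 = (365*(-16))/432068 + (180 + 2*(-606))/85436 = -5840*1/432068 + (180 - 1212)*(1/85436) = -1460/108017 - 1032*1/85436 = -1460/108017 - 258/21359 = -4542502/177471931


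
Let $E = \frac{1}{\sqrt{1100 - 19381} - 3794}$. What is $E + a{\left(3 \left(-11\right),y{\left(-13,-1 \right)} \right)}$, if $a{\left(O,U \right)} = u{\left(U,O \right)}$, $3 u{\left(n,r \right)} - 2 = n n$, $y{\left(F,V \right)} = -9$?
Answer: $\frac{398748043}{14412717} - \frac{i \sqrt{18281}}{14412717} \approx 27.666 - 9.3811 \cdot 10^{-6} i$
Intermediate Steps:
$u{\left(n,r \right)} = \frac{2}{3} + \frac{n^{2}}{3}$ ($u{\left(n,r \right)} = \frac{2}{3} + \frac{n n}{3} = \frac{2}{3} + \frac{n^{2}}{3}$)
$E = \frac{1}{-3794 + i \sqrt{18281}}$ ($E = \frac{1}{\sqrt{-18281} - 3794} = \frac{1}{i \sqrt{18281} - 3794} = \frac{1}{-3794 + i \sqrt{18281}} \approx -0.00026324 - 9.3811 \cdot 10^{-6} i$)
$a{\left(O,U \right)} = \frac{2}{3} + \frac{U^{2}}{3}$
$E + a{\left(3 \left(-11\right),y{\left(-13,-1 \right)} \right)} = \left(- \frac{3794}{14412717} - \frac{i \sqrt{18281}}{14412717}\right) + \left(\frac{2}{3} + \frac{\left(-9\right)^{2}}{3}\right) = \left(- \frac{3794}{14412717} - \frac{i \sqrt{18281}}{14412717}\right) + \left(\frac{2}{3} + \frac{1}{3} \cdot 81\right) = \left(- \frac{3794}{14412717} - \frac{i \sqrt{18281}}{14412717}\right) + \left(\frac{2}{3} + 27\right) = \left(- \frac{3794}{14412717} - \frac{i \sqrt{18281}}{14412717}\right) + \frac{83}{3} = \frac{398748043}{14412717} - \frac{i \sqrt{18281}}{14412717}$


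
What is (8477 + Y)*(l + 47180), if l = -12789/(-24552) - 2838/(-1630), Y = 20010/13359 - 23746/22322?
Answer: 22098915498363017468587/55249427518780 ≈ 3.9998e+8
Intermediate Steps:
Y = 21573401/49699933 (Y = 20010*(1/13359) - 23746*1/22322 = 6670/4453 - 11873/11161 = 21573401/49699933 ≈ 0.43407)
l = 5029147/2223320 (l = -12789*(-1/24552) - 2838*(-1/1630) = 1421/2728 + 1419/815 = 5029147/2223320 ≈ 2.2620)
(8477 + Y)*(l + 47180) = (8477 + 21573401/49699933)*(5029147/2223320 + 47180) = (421327905442/49699933)*(104901266747/2223320) = 22098915498363017468587/55249427518780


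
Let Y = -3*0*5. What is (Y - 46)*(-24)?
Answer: 1104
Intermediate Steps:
Y = 0 (Y = -0*5 = -1*0 = 0)
(Y - 46)*(-24) = (0 - 46)*(-24) = -46*(-24) = 1104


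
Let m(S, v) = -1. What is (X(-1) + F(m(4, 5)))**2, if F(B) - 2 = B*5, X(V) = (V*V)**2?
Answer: 4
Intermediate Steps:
X(V) = V**4 (X(V) = (V**2)**2 = V**4)
F(B) = 2 + 5*B (F(B) = 2 + B*5 = 2 + 5*B)
(X(-1) + F(m(4, 5)))**2 = ((-1)**4 + (2 + 5*(-1)))**2 = (1 + (2 - 5))**2 = (1 - 3)**2 = (-2)**2 = 4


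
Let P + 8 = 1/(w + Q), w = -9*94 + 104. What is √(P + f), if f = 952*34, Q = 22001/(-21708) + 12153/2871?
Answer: 2*√211738736135670091278539/5115945467 ≈ 179.89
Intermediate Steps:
Q = 22294717/6924852 (Q = 22001*(-1/21708) + 12153*(1/2871) = -22001/21708 + 4051/957 = 22294717/6924852 ≈ 3.2195)
w = -742 (w = -846 + 104 = -742)
f = 32368
P = -40934488588/5115945467 (P = -8 + 1/(-742 + 22294717/6924852) = -8 + 1/(-5115945467/6924852) = -8 - 6924852/5115945467 = -40934488588/5115945467 ≈ -8.0014)
√(P + f) = √(-40934488588/5115945467 + 32368) = √(165551988387268/5115945467) = 2*√211738736135670091278539/5115945467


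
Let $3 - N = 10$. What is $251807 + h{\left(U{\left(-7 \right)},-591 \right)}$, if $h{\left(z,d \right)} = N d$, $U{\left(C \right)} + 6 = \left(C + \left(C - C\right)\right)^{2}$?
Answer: $255944$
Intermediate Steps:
$U{\left(C \right)} = -6 + C^{2}$ ($U{\left(C \right)} = -6 + \left(C + \left(C - C\right)\right)^{2} = -6 + \left(C + 0\right)^{2} = -6 + C^{2}$)
$N = -7$ ($N = 3 - 10 = -7$)
$h{\left(z,d \right)} = - 7 d$
$251807 + h{\left(U{\left(-7 \right)},-591 \right)} = 251807 - -4137 = 251807 + 4137 = 255944$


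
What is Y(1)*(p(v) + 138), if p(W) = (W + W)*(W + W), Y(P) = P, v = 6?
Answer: 282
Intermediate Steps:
p(W) = 4*W**2 (p(W) = (2*W)*(2*W) = 4*W**2)
Y(1)*(p(v) + 138) = 1*(4*6**2 + 138) = 1*(4*36 + 138) = 1*(144 + 138) = 1*282 = 282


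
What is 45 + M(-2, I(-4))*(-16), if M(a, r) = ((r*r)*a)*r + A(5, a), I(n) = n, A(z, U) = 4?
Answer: -2067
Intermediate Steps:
M(a, r) = 4 + a*r**3 (M(a, r) = ((r*r)*a)*r + 4 = (r**2*a)*r + 4 = (a*r**2)*r + 4 = a*r**3 + 4 = 4 + a*r**3)
45 + M(-2, I(-4))*(-16) = 45 + (4 - 2*(-4)**3)*(-16) = 45 + (4 - 2*(-64))*(-16) = 45 + (4 + 128)*(-16) = 45 + 132*(-16) = 45 - 2112 = -2067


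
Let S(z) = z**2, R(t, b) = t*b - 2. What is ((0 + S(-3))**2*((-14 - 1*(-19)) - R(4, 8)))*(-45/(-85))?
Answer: -18225/17 ≈ -1072.1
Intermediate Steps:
R(t, b) = -2 + b*t (R(t, b) = b*t - 2 = -2 + b*t)
((0 + S(-3))**2*((-14 - 1*(-19)) - R(4, 8)))*(-45/(-85)) = ((0 + (-3)**2)**2*((-14 - 1*(-19)) - (-2 + 8*4)))*(-45/(-85)) = ((0 + 9)**2*((-14 + 19) - (-2 + 32)))*(-45*(-1/85)) = (9**2*(5 - 1*30))*(9/17) = (81*(5 - 30))*(9/17) = (81*(-25))*(9/17) = -2025*9/17 = -18225/17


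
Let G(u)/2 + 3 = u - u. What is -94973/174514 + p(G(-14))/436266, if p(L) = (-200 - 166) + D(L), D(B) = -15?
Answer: -3458331721/6344543727 ≈ -0.54509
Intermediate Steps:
G(u) = -6 (G(u) = -6 + 2*(u - u) = -6 + 2*0 = -6 + 0 = -6)
p(L) = -381 (p(L) = (-200 - 166) - 15 = -366 - 15 = -381)
-94973/174514 + p(G(-14))/436266 = -94973/174514 - 381/436266 = -94973*1/174514 - 381*1/436266 = -94973/174514 - 127/145422 = -3458331721/6344543727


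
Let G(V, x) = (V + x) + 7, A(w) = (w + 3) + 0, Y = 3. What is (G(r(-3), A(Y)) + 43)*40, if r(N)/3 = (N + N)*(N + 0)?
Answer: 4400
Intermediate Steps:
r(N) = 6*N² (r(N) = 3*((N + N)*(N + 0)) = 3*((2*N)*N) = 3*(2*N²) = 6*N²)
A(w) = 3 + w (A(w) = (3 + w) + 0 = 3 + w)
G(V, x) = 7 + V + x
(G(r(-3), A(Y)) + 43)*40 = ((7 + 6*(-3)² + (3 + 3)) + 43)*40 = ((7 + 6*9 + 6) + 43)*40 = ((7 + 54 + 6) + 43)*40 = (67 + 43)*40 = 110*40 = 4400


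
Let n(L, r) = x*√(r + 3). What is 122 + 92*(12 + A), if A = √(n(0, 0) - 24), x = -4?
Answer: 1226 + 184*I*√(6 + √3) ≈ 1226.0 + 511.64*I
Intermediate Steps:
n(L, r) = -4*√(3 + r) (n(L, r) = -4*√(r + 3) = -4*√(3 + r))
A = √(-24 - 4*√3) (A = √(-4*√(3 + 0) - 24) = √(-4*√3 - 24) = √(-24 - 4*√3) ≈ 5.5613*I)
122 + 92*(12 + A) = 122 + 92*(12 + 2*√(-6 - √3)) = 122 + (1104 + 184*√(-6 - √3)) = 1226 + 184*√(-6 - √3)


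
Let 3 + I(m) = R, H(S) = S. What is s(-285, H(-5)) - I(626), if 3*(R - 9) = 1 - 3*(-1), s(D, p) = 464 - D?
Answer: 2225/3 ≈ 741.67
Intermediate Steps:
R = 31/3 (R = 9 + (1 - 3*(-1))/3 = 9 + (1 + 3)/3 = 9 + (⅓)*4 = 9 + 4/3 = 31/3 ≈ 10.333)
I(m) = 22/3 (I(m) = -3 + 31/3 = 22/3)
s(-285, H(-5)) - I(626) = (464 - 1*(-285)) - 1*22/3 = (464 + 285) - 22/3 = 749 - 22/3 = 2225/3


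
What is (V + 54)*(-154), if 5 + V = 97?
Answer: -22484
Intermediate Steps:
V = 92 (V = -5 + 97 = 92)
(V + 54)*(-154) = (92 + 54)*(-154) = 146*(-154) = -22484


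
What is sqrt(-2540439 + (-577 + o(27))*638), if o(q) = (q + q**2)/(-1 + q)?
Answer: I*sqrt(488412353)/13 ≈ 1700.0*I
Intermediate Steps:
o(q) = (q + q**2)/(-1 + q)
sqrt(-2540439 + (-577 + o(27))*638) = sqrt(-2540439 + (-577 + 27*(1 + 27)/(-1 + 27))*638) = sqrt(-2540439 + (-577 + 27*28/26)*638) = sqrt(-2540439 + (-577 + 27*(1/26)*28)*638) = sqrt(-2540439 + (-577 + 378/13)*638) = sqrt(-2540439 - 7123/13*638) = sqrt(-2540439 - 4544474/13) = sqrt(-37570181/13) = I*sqrt(488412353)/13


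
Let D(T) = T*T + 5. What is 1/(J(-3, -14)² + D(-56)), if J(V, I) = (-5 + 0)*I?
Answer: 1/8041 ≈ 0.00012436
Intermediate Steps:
D(T) = 5 + T² (D(T) = T² + 5 = 5 + T²)
J(V, I) = -5*I
1/(J(-3, -14)² + D(-56)) = 1/((-5*(-14))² + (5 + (-56)²)) = 1/(70² + (5 + 3136)) = 1/(4900 + 3141) = 1/8041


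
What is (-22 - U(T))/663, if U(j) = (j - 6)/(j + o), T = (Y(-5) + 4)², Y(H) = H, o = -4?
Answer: -71/1989 ≈ -0.035696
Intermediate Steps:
T = 1 (T = (-5 + 4)² = (-1)² = 1)
U(j) = (-6 + j)/(-4 + j) (U(j) = (j - 6)/(j - 4) = (-6 + j)/(-4 + j))
(-22 - U(T))/663 = (-22 - (-6 + 1)/(-4 + 1))/663 = (-22 - (-5)/(-3))*(1/663) = (-22 - (-1)*(-5)/3)*(1/663) = (-22 - 1*5/3)*(1/663) = (-22 - 5/3)*(1/663) = -71/3*1/663 = -71/1989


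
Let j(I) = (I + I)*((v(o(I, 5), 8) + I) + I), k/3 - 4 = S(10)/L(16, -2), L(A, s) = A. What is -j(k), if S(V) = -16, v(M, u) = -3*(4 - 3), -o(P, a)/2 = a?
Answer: -270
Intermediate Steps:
o(P, a) = -2*a
v(M, u) = -3 (v(M, u) = -3*1 = -3)
k = 9 (k = 12 + 3*(-16/16) = 12 + 3*(-16*1/16) = 12 + 3*(-1) = 12 - 3 = 9)
j(I) = 2*I*(-3 + 2*I) (j(I) = (I + I)*((-3 + I) + I) = (2*I)*(-3 + 2*I) = 2*I*(-3 + 2*I))
-j(k) = -2*9*(-3 + 2*9) = -2*9*(-3 + 18) = -2*9*15 = -1*270 = -270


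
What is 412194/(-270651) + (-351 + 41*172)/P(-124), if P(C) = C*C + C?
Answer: -1491050179/1375989684 ≈ -1.0836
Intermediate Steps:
P(C) = C + C**2 (P(C) = C**2 + C = C + C**2)
412194/(-270651) + (-351 + 41*172)/P(-124) = 412194/(-270651) + (-351 + 41*172)/((-124*(1 - 124))) = 412194*(-1/270651) + (-351 + 7052)/((-124*(-123))) = -137398/90217 + 6701/15252 = -1491050179/1375989684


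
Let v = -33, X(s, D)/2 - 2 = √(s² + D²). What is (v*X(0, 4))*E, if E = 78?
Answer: -30888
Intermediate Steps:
X(s, D) = 4 + 2*√(D² + s²) (X(s, D) = 4 + 2*√(s² + D²) = 4 + 2*√(D² + s²))
(v*X(0, 4))*E = -33*(4 + 2*√(4² + 0²))*78 = -33*(4 + 2*√(16 + 0))*78 = -33*(4 + 2*√16)*78 = -33*(4 + 2*4)*78 = -33*(4 + 8)*78 = -33*12*78 = -396*78 = -30888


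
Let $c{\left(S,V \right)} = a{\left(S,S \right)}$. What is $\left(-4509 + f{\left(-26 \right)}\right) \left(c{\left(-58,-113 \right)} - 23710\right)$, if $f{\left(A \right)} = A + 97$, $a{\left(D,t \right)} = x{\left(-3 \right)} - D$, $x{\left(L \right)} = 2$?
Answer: $104958700$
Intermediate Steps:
$a{\left(D,t \right)} = 2 - D$
$f{\left(A \right)} = 97 + A$
$c{\left(S,V \right)} = 2 - S$
$\left(-4509 + f{\left(-26 \right)}\right) \left(c{\left(-58,-113 \right)} - 23710\right) = \left(-4509 + \left(97 - 26\right)\right) \left(\left(2 - -58\right) - 23710\right) = \left(-4509 + 71\right) \left(\left(2 + 58\right) - 23710\right) = - 4438 \left(60 - 23710\right) = \left(-4438\right) \left(-23650\right) = 104958700$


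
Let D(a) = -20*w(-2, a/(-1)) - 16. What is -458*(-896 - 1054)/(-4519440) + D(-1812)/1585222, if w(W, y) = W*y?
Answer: -9068875567/59702630964 ≈ -0.15190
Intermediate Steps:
D(a) = -16 - 40*a (D(a) = -(-40)*a/(-1) - 16 = -(-40)*a*(-1) - 16 = -(-40)*(-a) - 16 = -40*a - 16 = -16 - 40*a)
-458*(-896 - 1054)/(-4519440) + D(-1812)/1585222 = -458*(-896 - 1054)/(-4519440) + (-16 - 40*(-1812))/1585222 = -458*(-1950)*(-1/4519440) + (-16 + 72480)*(1/1585222) = 893100*(-1/4519440) + 72464*(1/1585222) = -14885/75324 + 36232/792611 = -9068875567/59702630964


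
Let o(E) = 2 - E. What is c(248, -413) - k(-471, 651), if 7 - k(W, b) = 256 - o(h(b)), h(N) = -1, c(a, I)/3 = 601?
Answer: 2049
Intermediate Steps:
c(a, I) = 1803 (c(a, I) = 3*601 = 1803)
k(W, b) = -246 (k(W, b) = 7 - (256 - (2 - 1*(-1))) = 7 - (256 - (2 + 1)) = 7 - (256 - 1*3) = 7 - (256 - 3) = 7 - 1*253 = 7 - 253 = -246)
c(248, -413) - k(-471, 651) = 1803 - 1*(-246) = 1803 + 246 = 2049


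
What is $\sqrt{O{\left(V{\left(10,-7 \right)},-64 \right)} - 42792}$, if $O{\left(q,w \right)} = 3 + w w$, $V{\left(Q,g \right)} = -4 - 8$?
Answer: $i \sqrt{38693} \approx 196.71 i$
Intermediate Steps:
$V{\left(Q,g \right)} = -12$ ($V{\left(Q,g \right)} = -4 - 8 = -12$)
$O{\left(q,w \right)} = 3 + w^{2}$
$\sqrt{O{\left(V{\left(10,-7 \right)},-64 \right)} - 42792} = \sqrt{\left(3 + \left(-64\right)^{2}\right) - 42792} = \sqrt{\left(3 + 4096\right) - 42792} = \sqrt{4099 - 42792} = \sqrt{-38693} = i \sqrt{38693}$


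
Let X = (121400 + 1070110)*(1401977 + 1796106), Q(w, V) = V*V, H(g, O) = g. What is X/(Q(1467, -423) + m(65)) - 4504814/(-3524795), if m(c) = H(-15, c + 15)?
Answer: 2238566817366349891/105105862105 ≈ 2.1298e+7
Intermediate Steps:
Q(w, V) = V**2
X = 3810547875330 (X = 1191510*3198083 = 3810547875330)
m(c) = -15
X/(Q(1467, -423) + m(65)) - 4504814/(-3524795) = 3810547875330/((-423)**2 - 15) - 4504814/(-3524795) = 3810547875330/(178929 - 15) - 4504814*(-1/3524795) = 3810547875330/178914 + 4504814/3524795 = 3810547875330*(1/178914) + 4504814/3524795 = 635091312555/29819 + 4504814/3524795 = 2238566817366349891/105105862105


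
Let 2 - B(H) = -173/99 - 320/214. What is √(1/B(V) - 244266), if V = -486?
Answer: 11*I*√6226473496353/55537 ≈ 494.23*I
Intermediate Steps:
B(H) = 55537/10593 (B(H) = 2 - (-173/99 - 320/214) = 2 - (-173*1/99 - 320*1/214) = 2 - (-173/99 - 160/107) = 2 - 1*(-34351/10593) = 2 + 34351/10593 = 55537/10593)
√(1/B(V) - 244266) = √(1/(55537/10593) - 244266) = √(10593/55537 - 244266) = √(-13565790249/55537) = 11*I*√6226473496353/55537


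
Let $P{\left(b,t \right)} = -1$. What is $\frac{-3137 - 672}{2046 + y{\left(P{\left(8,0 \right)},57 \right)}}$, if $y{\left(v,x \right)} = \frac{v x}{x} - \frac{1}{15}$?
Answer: $- \frac{57135}{30674} \approx -1.8627$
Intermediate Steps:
$y{\left(v,x \right)} = - \frac{1}{15} + v$ ($y{\left(v,x \right)} = v - \frac{1}{15} = - \frac{1}{15} + v$)
$\frac{-3137 - 672}{2046 + y{\left(P{\left(8,0 \right)},57 \right)}} = \frac{-3137 - 672}{2046 - \frac{16}{15}} = - \frac{3809}{2046 - \frac{16}{15}} = - \frac{3809}{\frac{30674}{15}} = \left(-3809\right) \frac{15}{30674} = - \frac{57135}{30674}$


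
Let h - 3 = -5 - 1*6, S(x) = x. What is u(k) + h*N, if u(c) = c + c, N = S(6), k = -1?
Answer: -50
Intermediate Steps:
h = -8 (h = 3 + (-5 - 1*6) = 3 + (-5 - 6) = 3 - 11 = -8)
N = 6
u(c) = 2*c
u(k) + h*N = 2*(-1) - 8*6 = -2 - 48 = -50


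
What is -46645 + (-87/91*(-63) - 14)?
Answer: -605784/13 ≈ -46599.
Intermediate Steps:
-46645 + (-87/91*(-63) - 14) = -46645 + (783/13 - 14) = -46645 + 601/13 = -605784/13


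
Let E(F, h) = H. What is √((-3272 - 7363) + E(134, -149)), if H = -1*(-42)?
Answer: 3*I*√1177 ≈ 102.92*I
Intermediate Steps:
H = 42
E(F, h) = 42
√((-3272 - 7363) + E(134, -149)) = √((-3272 - 7363) + 42) = √(-10635 + 42) = √(-10593) = 3*I*√1177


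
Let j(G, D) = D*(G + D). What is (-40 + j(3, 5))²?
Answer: 0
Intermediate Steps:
j(G, D) = D*(D + G)
(-40 + j(3, 5))² = (-40 + 5*(5 + 3))² = (-40 + 5*8)² = (-40 + 40)² = 0² = 0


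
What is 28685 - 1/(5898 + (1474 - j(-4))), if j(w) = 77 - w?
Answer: 209142334/7291 ≈ 28685.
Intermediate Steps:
28685 - 1/(5898 + (1474 - j(-4))) = 28685 - 1/(5898 + (1474 - (77 - 1*(-4)))) = 28685 - 1/(5898 + (1474 - (77 + 4))) = 28685 - 1/(5898 + (1474 - 1*81)) = 28685 - 1/(5898 + (1474 - 81)) = 28685 - 1/(5898 + 1393) = 28685 - 1/7291 = 209142334/7291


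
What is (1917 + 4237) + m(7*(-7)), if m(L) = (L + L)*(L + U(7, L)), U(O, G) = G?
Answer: 15758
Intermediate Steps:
m(L) = 4*L² (m(L) = (L + L)*(L + L) = (2*L)*(2*L) = 4*L²)
(1917 + 4237) + m(7*(-7)) = (1917 + 4237) + 4*(7*(-7))² = 6154 + 4*(-49)² = 6154 + 4*2401 = 6154 + 9604 = 15758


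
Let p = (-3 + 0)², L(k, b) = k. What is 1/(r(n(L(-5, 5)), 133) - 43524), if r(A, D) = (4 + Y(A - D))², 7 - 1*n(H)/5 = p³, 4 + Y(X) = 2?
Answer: -1/43520 ≈ -2.2978e-5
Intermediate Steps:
Y(X) = -2 (Y(X) = -4 + 2 = -2)
p = 9 (p = (-3)² = 9)
n(H) = -3610 (n(H) = 35 - 5*9³ = 35 - 5*729 = 35 - 3645 = -3610)
r(A, D) = 4 (r(A, D) = (4 - 2)² = 2² = 4)
1/(r(n(L(-5, 5)), 133) - 43524) = 1/(4 - 43524) = 1/(-43520) = -1/43520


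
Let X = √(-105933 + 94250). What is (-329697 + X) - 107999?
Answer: -437696 + I*√11683 ≈ -4.377e+5 + 108.09*I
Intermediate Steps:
X = I*√11683 (X = √(-11683) = I*√11683 ≈ 108.09*I)
(-329697 + X) - 107999 = (-329697 + I*√11683) - 107999 = -437696 + I*√11683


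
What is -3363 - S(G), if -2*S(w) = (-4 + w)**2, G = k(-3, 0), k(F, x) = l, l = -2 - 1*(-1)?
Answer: -6701/2 ≈ -3350.5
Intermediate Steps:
l = -1 (l = -2 + 1 = -1)
k(F, x) = -1
G = -1
S(w) = -(-4 + w)**2/2
-3363 - S(G) = -3363 - (-1)*(-4 - 1)**2/2 = -3363 - (-1)*(-5)**2/2 = -3363 - (-1)*25/2 = -3363 - 1*(-25/2) = -3363 + 25/2 = -6701/2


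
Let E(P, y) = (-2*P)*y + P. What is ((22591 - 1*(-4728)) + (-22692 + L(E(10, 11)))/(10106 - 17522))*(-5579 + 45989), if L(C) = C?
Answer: 227441630235/206 ≈ 1.1041e+9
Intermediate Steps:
E(P, y) = P - 2*P*y (E(P, y) = -2*P*y + P = P - 2*P*y)
((22591 - 1*(-4728)) + (-22692 + L(E(10, 11)))/(10106 - 17522))*(-5579 + 45989) = ((22591 - 1*(-4728)) + (-22692 + 10*(1 - 2*11))/(10106 - 17522))*(-5579 + 45989) = ((22591 + 4728) + (-22692 + 10*(1 - 22))/(-7416))*40410 = (27319 + (-22692 + 10*(-21))*(-1/7416))*40410 = (27319 + (-22692 - 210)*(-1/7416))*40410 = (27319 - 22902*(-1/7416))*40410 = (27319 + 3817/1236)*40410 = (33770101/1236)*40410 = 227441630235/206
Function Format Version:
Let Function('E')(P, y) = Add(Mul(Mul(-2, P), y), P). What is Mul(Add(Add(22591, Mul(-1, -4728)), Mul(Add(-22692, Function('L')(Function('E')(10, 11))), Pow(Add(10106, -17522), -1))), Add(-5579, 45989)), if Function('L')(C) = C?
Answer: Rational(227441630235, 206) ≈ 1.1041e+9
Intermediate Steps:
Function('E')(P, y) = Add(P, Mul(-2, P, y)) (Function('E')(P, y) = Add(Mul(-2, P, y), P) = Add(P, Mul(-2, P, y)))
Mul(Add(Add(22591, Mul(-1, -4728)), Mul(Add(-22692, Function('L')(Function('E')(10, 11))), Pow(Add(10106, -17522), -1))), Add(-5579, 45989)) = Mul(Add(Add(22591, Mul(-1, -4728)), Mul(Add(-22692, Mul(10, Add(1, Mul(-2, 11)))), Pow(Add(10106, -17522), -1))), Add(-5579, 45989)) = Mul(Add(Add(22591, 4728), Mul(Add(-22692, Mul(10, Add(1, -22))), Pow(-7416, -1))), 40410) = Mul(Add(27319, Mul(Add(-22692, Mul(10, -21)), Rational(-1, 7416))), 40410) = Mul(Add(27319, Mul(Add(-22692, -210), Rational(-1, 7416))), 40410) = Mul(Add(27319, Mul(-22902, Rational(-1, 7416))), 40410) = Mul(Add(27319, Rational(3817, 1236)), 40410) = Mul(Rational(33770101, 1236), 40410) = Rational(227441630235, 206)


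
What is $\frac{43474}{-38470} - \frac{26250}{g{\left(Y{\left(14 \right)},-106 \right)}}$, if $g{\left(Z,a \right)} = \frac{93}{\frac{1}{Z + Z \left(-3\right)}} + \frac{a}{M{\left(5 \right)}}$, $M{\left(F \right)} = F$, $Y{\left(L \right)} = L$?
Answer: $\frac{1119636944}{126239305} \approx 8.8692$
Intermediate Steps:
$g{\left(Z,a \right)} = - 186 Z + \frac{a}{5}$ ($g{\left(Z,a \right)} = \frac{93}{\frac{1}{Z + Z \left(-3\right)}} + \frac{a}{5} = \frac{93}{\frac{1}{Z - 3 Z}} + a \frac{1}{5} = \frac{93}{\frac{1}{\left(-2\right) Z}} + \frac{a}{5} = \frac{93}{\left(- \frac{1}{2}\right) \frac{1}{Z}} + \frac{a}{5} = 93 \left(- 2 Z\right) + \frac{a}{5} = - 186 Z + \frac{a}{5}$)
$\frac{43474}{-38470} - \frac{26250}{g{\left(Y{\left(14 \right)},-106 \right)}} = \frac{43474}{-38470} - \frac{26250}{\left(-186\right) 14 + \frac{1}{5} \left(-106\right)} = 43474 \left(- \frac{1}{38470}\right) - \frac{26250}{-2604 - \frac{106}{5}} = - \frac{21737}{19235} - \frac{26250}{- \frac{13126}{5}} = - \frac{21737}{19235} - - \frac{65625}{6563} = - \frac{21737}{19235} + \frac{65625}{6563} = \frac{1119636944}{126239305}$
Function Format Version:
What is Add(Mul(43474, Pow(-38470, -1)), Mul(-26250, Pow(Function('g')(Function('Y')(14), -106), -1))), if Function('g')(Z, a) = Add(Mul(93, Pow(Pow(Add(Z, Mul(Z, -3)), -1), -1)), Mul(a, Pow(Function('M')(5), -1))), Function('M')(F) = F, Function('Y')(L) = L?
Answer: Rational(1119636944, 126239305) ≈ 8.8692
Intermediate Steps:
Function('g')(Z, a) = Add(Mul(-186, Z), Mul(Rational(1, 5), a)) (Function('g')(Z, a) = Add(Mul(93, Pow(Pow(Add(Z, Mul(Z, -3)), -1), -1)), Mul(a, Pow(5, -1))) = Add(Mul(93, Pow(Pow(Add(Z, Mul(-3, Z)), -1), -1)), Mul(a, Rational(1, 5))) = Add(Mul(93, Pow(Pow(Mul(-2, Z), -1), -1)), Mul(Rational(1, 5), a)) = Add(Mul(93, Pow(Mul(Rational(-1, 2), Pow(Z, -1)), -1)), Mul(Rational(1, 5), a)) = Add(Mul(93, Mul(-2, Z)), Mul(Rational(1, 5), a)) = Add(Mul(-186, Z), Mul(Rational(1, 5), a)))
Add(Mul(43474, Pow(-38470, -1)), Mul(-26250, Pow(Function('g')(Function('Y')(14), -106), -1))) = Add(Mul(43474, Pow(-38470, -1)), Mul(-26250, Pow(Add(Mul(-186, 14), Mul(Rational(1, 5), -106)), -1))) = Add(Mul(43474, Rational(-1, 38470)), Mul(-26250, Pow(Add(-2604, Rational(-106, 5)), -1))) = Add(Rational(-21737, 19235), Mul(-26250, Pow(Rational(-13126, 5), -1))) = Add(Rational(-21737, 19235), Mul(-26250, Rational(-5, 13126))) = Add(Rational(-21737, 19235), Rational(65625, 6563)) = Rational(1119636944, 126239305)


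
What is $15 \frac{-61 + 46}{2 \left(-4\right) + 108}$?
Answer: $- \frac{9}{4} \approx -2.25$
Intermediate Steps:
$15 \frac{-61 + 46}{2 \left(-4\right) + 108} = 15 \left(- \frac{15}{-8 + 108}\right) = 15 \left(- \frac{15}{100}\right) = 15 \left(\left(-15\right) \frac{1}{100}\right) = 15 \left(- \frac{3}{20}\right) = - \frac{9}{4}$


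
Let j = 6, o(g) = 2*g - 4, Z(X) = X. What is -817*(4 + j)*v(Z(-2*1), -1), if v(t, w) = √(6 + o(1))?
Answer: -16340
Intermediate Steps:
o(g) = -4 + 2*g
v(t, w) = 2 (v(t, w) = √(6 + (-4 + 2*1)) = √(6 + (-4 + 2)) = √(6 - 2) = √4 = 2)
-817*(4 + j)*v(Z(-2*1), -1) = -817*(4 + 6)*2 = -8170*2 = -817*20 = -16340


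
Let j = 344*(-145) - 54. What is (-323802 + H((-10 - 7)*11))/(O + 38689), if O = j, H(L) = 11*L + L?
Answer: 326046/11245 ≈ 28.995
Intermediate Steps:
H(L) = 12*L
j = -49934 (j = -49880 - 54 = -49934)
O = -49934
(-323802 + H((-10 - 7)*11))/(O + 38689) = (-323802 + 12*((-10 - 7)*11))/(-49934 + 38689) = (-323802 + 12*(-17*11))/(-11245) = (-323802 + 12*(-187))*(-1/11245) = (-323802 - 2244)*(-1/11245) = -326046*(-1/11245) = 326046/11245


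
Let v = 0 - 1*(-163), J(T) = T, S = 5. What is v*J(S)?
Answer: 815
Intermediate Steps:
v = 163 (v = 0 + 163 = 163)
v*J(S) = 163*5 = 815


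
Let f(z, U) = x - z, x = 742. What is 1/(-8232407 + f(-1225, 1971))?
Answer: -1/8230440 ≈ -1.2150e-7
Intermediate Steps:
f(z, U) = 742 - z
1/(-8232407 + f(-1225, 1971)) = 1/(-8232407 + (742 - 1*(-1225))) = 1/(-8232407 + (742 + 1225)) = 1/(-8232407 + 1967) = 1/(-8230440) = -1/8230440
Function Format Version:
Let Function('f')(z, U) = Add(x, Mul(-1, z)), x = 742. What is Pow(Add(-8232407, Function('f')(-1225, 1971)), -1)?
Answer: Rational(-1, 8230440) ≈ -1.2150e-7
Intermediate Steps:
Function('f')(z, U) = Add(742, Mul(-1, z))
Pow(Add(-8232407, Function('f')(-1225, 1971)), -1) = Pow(Add(-8232407, Add(742, Mul(-1, -1225))), -1) = Pow(Add(-8232407, Add(742, 1225)), -1) = Pow(Add(-8232407, 1967), -1) = Pow(-8230440, -1) = Rational(-1, 8230440)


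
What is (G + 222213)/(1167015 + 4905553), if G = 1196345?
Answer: 709279/3036284 ≈ 0.23360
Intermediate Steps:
(G + 222213)/(1167015 + 4905553) = (1196345 + 222213)/(1167015 + 4905553) = 1418558/6072568 = 1418558*(1/6072568) = 709279/3036284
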